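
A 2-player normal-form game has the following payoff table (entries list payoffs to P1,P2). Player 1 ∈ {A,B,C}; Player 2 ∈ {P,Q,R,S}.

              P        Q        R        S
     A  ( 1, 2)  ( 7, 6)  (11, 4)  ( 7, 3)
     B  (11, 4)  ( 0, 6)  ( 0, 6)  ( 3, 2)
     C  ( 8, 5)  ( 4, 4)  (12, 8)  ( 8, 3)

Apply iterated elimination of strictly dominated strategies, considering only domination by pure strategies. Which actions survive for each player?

P2 drop P (R beats it: A:4>2 B:6>4 C:8>5)
P1 drop B (A beats it: Q:7>0 R:11>0 S:7>3)
P2 drop S (Q beats it: A:6>3 C:4>3)
P1→{A,C} P2→{Q,R}

Survivors P1:{A,C} P2:{Q,R}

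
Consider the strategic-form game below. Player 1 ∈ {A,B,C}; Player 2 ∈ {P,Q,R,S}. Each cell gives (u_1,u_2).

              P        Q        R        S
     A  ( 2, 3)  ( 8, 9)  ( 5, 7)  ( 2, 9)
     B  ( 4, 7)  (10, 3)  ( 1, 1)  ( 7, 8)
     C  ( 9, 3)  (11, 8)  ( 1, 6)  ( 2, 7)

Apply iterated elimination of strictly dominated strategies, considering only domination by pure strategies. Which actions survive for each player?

P2 drop P (S beats it: A:9>3 B:8>7 C:7>3)
P2 drop R (Q beats it: A:9>7 B:3>1 C:8>6)
P1 drop A (B beats it: Q:10>8 S:7>2)
P1→{B,C} P2→{Q,S}

IESDS → P1:{B,C} P2:{Q,S}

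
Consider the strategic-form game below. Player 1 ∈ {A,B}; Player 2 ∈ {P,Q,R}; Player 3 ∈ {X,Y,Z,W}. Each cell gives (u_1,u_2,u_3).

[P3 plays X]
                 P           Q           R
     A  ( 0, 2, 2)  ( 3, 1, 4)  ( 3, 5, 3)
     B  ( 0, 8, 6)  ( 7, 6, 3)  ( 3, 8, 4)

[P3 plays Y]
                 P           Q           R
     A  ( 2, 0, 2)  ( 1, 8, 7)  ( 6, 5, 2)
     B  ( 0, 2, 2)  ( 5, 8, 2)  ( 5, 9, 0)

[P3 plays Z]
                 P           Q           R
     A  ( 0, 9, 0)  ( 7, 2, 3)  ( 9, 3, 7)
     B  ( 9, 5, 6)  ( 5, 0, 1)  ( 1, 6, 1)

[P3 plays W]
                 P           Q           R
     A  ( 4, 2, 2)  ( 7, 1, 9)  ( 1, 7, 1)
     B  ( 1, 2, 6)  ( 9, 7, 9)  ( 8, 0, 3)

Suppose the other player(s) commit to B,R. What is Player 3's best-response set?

P3 best: {X}

u_3(X vs B,R) = 4
u_3(Y vs B,R) = 0
u_3(Z vs B,R) = 1
u_3(W vs B,R) = 3
max payoff 4 at {X}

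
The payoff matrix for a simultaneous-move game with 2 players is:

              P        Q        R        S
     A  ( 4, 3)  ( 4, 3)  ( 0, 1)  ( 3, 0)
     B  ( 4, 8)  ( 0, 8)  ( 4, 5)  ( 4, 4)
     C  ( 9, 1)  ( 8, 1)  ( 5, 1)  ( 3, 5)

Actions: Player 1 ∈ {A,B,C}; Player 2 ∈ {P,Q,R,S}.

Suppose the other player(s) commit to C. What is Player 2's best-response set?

argmax u_2 = {S}

u_2(P vs C) = 1
u_2(Q vs C) = 1
u_2(R vs C) = 1
u_2(S vs C) = 5
max payoff 5 at {S}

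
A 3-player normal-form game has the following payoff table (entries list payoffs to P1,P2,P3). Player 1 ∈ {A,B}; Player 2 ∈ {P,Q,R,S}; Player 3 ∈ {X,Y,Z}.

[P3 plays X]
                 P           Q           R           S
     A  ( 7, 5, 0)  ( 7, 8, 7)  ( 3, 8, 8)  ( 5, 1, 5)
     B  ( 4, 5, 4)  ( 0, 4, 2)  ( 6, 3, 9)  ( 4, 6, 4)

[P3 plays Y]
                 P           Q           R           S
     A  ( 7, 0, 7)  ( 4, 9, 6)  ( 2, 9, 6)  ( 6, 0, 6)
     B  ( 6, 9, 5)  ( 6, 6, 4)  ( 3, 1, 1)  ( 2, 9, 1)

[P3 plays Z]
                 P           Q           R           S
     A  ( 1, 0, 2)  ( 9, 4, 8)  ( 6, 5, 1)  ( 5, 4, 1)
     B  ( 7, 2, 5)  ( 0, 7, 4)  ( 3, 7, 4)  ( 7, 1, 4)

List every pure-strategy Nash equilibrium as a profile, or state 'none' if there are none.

(A,P,X): not NE [P2→R gives 8>5; P3→Y gives 7>0]
(A,P,Y): not NE [P2→R gives 9>0]
(A,P,Z): not NE [P1→B gives 7>1; P2→R gives 5>0; P3→Y gives 7>2]
(A,Q,X): not NE [P3→Z gives 8>7]
(A,Q,Y): not NE [P1→B gives 6>4; P3→Z gives 8>6]
(A,Q,Z): not NE [P2→R gives 5>4]
(A,R,X): not NE [P1→B gives 6>3]
(A,R,Y): not NE [P1→B gives 3>2; P3→X gives 8>6]
(A,R,Z): not NE [P3→X gives 8>1]
(A,S,X): not NE [P2→R gives 8>1; P3→Y gives 6>5]
(A,S,Y): not NE [P2→R gives 9>0]
(A,S,Z): not NE [P1→B gives 7>5; P2→R gives 5>4; P3→Y gives 6>1]
(B,P,X): not NE [P1→A gives 7>4; P2→S gives 6>5; P3→Z gives 5>4]
(B,P,Y): not NE [P1→A gives 7>6]
(B,P,Z): not NE [P2→R gives 7>2]
(B,Q,X): not NE [P1→A gives 7>0; P2→S gives 6>4; P3→Z gives 4>2]
(B,Q,Y): not NE [P2→S gives 9>6]
(B,Q,Z): not NE [P1→A gives 9>0]
(B,R,X): not NE [P2→S gives 6>3]
(B,R,Y): not NE [P2→S gives 9>1; P3→X gives 9>1]
(B,R,Z): not NE [P1→A gives 6>3; P3→X gives 9>4]
(B,S,X): not NE [P1→A gives 5>4]
(B,S,Y): not NE [P1→A gives 6>2; P3→Z gives 4>1]
(B,S,Z): not NE [P2→R gives 7>1]

PSNE: ∅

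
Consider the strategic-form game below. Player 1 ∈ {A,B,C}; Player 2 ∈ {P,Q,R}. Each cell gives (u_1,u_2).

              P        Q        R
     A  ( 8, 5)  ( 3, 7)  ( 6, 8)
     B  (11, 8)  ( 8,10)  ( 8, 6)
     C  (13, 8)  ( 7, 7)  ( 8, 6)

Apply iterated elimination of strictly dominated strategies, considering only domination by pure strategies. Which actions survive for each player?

IESDS → P1:{B,C} P2:{P,Q}

P1 drop A (B beats it: P:11>8 Q:8>3 R:8>6)
P2 drop R (P beats it: B:8>6 C:8>6)
P1→{B,C} P2→{P,Q}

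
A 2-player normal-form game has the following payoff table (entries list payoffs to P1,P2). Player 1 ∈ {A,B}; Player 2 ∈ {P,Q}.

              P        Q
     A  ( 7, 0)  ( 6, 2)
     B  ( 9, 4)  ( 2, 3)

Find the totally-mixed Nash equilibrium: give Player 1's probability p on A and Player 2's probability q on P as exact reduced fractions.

P1 mixes 1/3 on A; P2 mixes 2/3 on P

P1 indiff ⇒ q·7+(1-q)·6 = q·9+(1-q)·2 ⇒ q(-2) = (1-q)(-4) ⇒ q = 2/3
P2 indiff ⇒ p·0+(1-p)·4 = p·2+(1-p)·3 ⇒ p(-2) = (1-p)(-1) ⇒ p = 1/3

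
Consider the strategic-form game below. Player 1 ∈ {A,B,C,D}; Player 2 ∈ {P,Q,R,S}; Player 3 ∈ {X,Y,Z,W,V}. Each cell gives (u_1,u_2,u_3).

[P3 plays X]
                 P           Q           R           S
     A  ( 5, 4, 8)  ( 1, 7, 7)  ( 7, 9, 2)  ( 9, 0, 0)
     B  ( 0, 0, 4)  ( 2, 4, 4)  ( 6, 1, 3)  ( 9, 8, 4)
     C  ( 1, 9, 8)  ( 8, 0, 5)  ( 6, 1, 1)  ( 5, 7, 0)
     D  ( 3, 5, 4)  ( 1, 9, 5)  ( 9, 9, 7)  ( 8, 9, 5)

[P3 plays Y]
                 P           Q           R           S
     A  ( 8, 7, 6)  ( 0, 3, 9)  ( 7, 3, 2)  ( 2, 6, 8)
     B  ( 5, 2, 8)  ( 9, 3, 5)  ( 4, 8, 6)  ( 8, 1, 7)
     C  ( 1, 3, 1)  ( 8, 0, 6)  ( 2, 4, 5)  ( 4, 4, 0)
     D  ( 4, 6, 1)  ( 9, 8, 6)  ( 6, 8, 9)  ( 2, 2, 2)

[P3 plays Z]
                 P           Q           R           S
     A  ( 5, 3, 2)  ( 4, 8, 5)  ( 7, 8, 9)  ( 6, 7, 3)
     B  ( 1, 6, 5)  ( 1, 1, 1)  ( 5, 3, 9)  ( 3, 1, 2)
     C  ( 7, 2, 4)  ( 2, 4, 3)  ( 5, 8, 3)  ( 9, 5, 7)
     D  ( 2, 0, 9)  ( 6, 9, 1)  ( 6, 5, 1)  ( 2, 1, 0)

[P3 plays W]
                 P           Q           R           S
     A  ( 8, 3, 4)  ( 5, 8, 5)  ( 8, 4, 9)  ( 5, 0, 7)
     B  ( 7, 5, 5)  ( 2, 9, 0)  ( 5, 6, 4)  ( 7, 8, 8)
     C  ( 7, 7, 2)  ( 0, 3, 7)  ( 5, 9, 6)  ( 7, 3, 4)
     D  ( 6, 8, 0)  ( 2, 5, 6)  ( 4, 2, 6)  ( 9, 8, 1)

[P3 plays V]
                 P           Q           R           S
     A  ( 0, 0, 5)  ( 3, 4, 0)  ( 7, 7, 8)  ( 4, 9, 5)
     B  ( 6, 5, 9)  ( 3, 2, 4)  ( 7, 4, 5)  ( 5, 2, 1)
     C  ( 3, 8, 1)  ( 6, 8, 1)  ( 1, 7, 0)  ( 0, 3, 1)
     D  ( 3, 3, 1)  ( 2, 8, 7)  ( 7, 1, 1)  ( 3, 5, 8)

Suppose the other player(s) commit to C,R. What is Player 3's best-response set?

u_3(X vs C,R) = 1
u_3(Y vs C,R) = 5
u_3(Z vs C,R) = 3
u_3(W vs C,R) = 6
u_3(V vs C,R) = 0
max payoff 6 at {W}

BR_3 = {W}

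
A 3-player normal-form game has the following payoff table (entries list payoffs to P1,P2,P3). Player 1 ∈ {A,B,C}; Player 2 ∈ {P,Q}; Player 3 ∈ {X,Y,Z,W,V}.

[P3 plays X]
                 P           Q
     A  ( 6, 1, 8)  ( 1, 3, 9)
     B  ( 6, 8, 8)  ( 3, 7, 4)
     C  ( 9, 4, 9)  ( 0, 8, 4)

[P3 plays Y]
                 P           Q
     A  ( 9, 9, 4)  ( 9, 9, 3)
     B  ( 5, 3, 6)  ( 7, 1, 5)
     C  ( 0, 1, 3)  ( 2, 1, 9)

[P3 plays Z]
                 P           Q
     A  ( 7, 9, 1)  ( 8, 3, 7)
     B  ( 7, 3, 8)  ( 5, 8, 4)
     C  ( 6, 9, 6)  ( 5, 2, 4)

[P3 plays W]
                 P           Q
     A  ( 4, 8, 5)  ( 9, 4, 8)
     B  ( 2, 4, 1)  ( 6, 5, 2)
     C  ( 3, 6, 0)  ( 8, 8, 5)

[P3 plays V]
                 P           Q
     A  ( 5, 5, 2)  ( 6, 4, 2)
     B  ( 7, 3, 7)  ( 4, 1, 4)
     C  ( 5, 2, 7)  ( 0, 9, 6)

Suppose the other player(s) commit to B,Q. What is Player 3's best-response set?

BR_3 = {Y}

u_3(X vs B,Q) = 4
u_3(Y vs B,Q) = 5
u_3(Z vs B,Q) = 4
u_3(W vs B,Q) = 2
u_3(V vs B,Q) = 4
max payoff 5 at {Y}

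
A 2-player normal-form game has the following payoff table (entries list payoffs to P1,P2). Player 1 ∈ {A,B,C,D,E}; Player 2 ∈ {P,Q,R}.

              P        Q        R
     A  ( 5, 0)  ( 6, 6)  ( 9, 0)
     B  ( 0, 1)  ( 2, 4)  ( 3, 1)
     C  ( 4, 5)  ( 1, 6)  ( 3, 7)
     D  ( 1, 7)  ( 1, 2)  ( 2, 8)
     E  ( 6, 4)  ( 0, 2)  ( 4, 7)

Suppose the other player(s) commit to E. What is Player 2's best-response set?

P2 best: {R}

u_2(P vs E) = 4
u_2(Q vs E) = 2
u_2(R vs E) = 7
max payoff 7 at {R}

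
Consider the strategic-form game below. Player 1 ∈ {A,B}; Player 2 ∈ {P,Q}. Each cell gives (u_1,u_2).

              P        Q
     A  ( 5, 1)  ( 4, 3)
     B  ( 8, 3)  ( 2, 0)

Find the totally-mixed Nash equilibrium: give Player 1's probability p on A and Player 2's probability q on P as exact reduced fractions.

P1 mixes 3/5 on A; P2 mixes 2/5 on P

P1 indiff ⇒ q·5+(1-q)·4 = q·8+(1-q)·2 ⇒ q(-3) = (1-q)(-2) ⇒ q = 2/5
P2 indiff ⇒ p·1+(1-p)·3 = p·3+(1-p)·0 ⇒ p(-2) = (1-p)(-3) ⇒ p = 3/5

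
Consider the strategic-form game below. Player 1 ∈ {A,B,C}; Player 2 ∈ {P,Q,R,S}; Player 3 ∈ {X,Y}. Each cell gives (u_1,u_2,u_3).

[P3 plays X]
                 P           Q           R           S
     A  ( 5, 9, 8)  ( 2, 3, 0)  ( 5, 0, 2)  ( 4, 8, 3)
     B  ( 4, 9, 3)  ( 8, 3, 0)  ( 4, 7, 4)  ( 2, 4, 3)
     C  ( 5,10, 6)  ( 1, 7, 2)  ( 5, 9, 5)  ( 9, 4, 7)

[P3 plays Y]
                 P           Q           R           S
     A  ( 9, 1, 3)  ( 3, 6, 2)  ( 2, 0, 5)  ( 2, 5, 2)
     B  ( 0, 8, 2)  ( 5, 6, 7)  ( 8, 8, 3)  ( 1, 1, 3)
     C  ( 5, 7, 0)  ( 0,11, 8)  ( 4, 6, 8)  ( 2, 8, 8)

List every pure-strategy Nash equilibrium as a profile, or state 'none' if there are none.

Nash profiles: (A,P,X), (C,P,X)

(A,P,X): NE
(A,P,Y): not NE [P2→Q gives 6>1; P3→X gives 8>3]
(A,Q,X): not NE [P1→B gives 8>2; P2→P gives 9>3; P3→Y gives 2>0]
(A,Q,Y): not NE [P1→B gives 5>3]
(A,R,X): not NE [P2→P gives 9>0; P3→Y gives 5>2]
(A,R,Y): not NE [P1→B gives 8>2; P2→Q gives 6>0]
(A,S,X): not NE [P1→C gives 9>4; P2→P gives 9>8]
(A,S,Y): not NE [P2→Q gives 6>5; P3→X gives 3>2]
(B,P,X): not NE [P1→C gives 5>4]
(B,P,Y): not NE [P1→A gives 9>0; P3→X gives 3>2]
(B,Q,X): not NE [P2→P gives 9>3; P3→Y gives 7>0]
(B,Q,Y): not NE [P2→R gives 8>6]
(B,R,X): not NE [P1→C gives 5>4; P2→P gives 9>7]
(B,R,Y): not NE [P3→X gives 4>3]
(B,S,X): not NE [P1→C gives 9>2; P2→P gives 9>4]
(B,S,Y): not NE [P1→C gives 2>1; P2→R gives 8>1]
(C,P,X): NE
(C,P,Y): not NE [P1→A gives 9>5; P2→Q gives 11>7; P3→X gives 6>0]
(C,Q,X): not NE [P1→B gives 8>1; P2→P gives 10>7; P3→Y gives 8>2]
(C,Q,Y): not NE [P1→B gives 5>0]
(C,R,X): not NE [P2→P gives 10>9; P3→Y gives 8>5]
(C,R,Y): not NE [P1→B gives 8>4; P2→Q gives 11>6]
(C,S,X): not NE [P2→P gives 10>4; P3→Y gives 8>7]
(C,S,Y): not NE [P2→Q gives 11>8]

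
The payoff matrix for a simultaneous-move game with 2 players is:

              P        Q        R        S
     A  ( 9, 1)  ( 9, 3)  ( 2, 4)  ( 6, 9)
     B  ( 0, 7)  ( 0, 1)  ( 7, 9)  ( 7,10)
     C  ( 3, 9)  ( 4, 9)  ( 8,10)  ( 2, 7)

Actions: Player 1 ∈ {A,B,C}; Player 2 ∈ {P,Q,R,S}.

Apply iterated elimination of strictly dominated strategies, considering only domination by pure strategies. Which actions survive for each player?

P2 drop P (R beats it: A:4>1 B:9>7 C:10>9)
P2 drop Q (R beats it: A:4>3 B:9>1 C:10>9)
P1 drop A (B beats it: R:7>2 S:7>6)
P1→{B,C} P2→{R,S}

IESDS → P1:{B,C} P2:{R,S}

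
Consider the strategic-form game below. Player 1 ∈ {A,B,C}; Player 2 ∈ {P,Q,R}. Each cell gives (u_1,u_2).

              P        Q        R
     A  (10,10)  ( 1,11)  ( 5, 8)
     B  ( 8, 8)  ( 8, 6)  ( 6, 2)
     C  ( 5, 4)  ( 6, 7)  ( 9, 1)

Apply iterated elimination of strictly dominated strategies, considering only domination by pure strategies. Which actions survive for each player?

P2 drop R (P beats it: A:10>8 B:8>2 C:4>1)
P1 drop C (B beats it: P:8>5 Q:8>6)
P1→{A,B} P2→{P,Q}

Remaining: P1:{A,B} P2:{P,Q}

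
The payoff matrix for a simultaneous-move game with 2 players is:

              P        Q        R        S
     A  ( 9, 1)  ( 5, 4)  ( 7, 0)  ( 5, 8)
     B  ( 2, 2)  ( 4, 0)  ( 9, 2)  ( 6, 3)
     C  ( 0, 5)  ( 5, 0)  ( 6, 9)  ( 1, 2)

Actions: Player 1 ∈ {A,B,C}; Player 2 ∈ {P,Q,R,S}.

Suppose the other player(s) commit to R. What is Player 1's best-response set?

u_1(A vs R) = 7
u_1(B vs R) = 9
u_1(C vs R) = 6
max payoff 9 at {B}

argmax u_1 = {B}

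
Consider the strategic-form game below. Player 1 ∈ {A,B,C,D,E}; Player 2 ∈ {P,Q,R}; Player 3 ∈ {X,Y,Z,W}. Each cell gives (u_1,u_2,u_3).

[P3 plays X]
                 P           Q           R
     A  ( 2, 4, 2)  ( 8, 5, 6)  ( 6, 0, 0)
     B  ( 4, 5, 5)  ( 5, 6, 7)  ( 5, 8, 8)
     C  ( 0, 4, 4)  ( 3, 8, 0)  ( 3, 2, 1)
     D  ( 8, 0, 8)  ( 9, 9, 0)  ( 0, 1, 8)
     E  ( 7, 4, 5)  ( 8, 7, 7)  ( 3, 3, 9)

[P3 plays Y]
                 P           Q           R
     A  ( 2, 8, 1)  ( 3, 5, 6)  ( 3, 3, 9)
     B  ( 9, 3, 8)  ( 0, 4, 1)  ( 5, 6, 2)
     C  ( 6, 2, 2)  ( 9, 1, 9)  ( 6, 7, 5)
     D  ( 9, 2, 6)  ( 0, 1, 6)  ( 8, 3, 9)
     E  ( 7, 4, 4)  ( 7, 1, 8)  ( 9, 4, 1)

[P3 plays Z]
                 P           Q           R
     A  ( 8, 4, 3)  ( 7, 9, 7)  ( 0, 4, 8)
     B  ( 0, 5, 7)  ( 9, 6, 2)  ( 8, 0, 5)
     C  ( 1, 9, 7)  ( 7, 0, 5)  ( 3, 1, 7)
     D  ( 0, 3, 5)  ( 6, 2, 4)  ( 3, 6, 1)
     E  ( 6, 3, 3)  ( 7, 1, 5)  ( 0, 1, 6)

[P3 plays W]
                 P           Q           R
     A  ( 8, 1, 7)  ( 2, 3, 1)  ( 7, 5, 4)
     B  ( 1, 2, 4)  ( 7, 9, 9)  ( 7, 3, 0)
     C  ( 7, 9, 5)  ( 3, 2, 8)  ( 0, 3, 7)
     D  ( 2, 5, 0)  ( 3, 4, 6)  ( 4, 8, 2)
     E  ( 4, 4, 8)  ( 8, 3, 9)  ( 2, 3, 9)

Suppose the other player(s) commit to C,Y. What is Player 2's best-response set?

u_2(P vs C,Y) = 2
u_2(Q vs C,Y) = 1
u_2(R vs C,Y) = 7
max payoff 7 at {R}

argmax u_2 = {R}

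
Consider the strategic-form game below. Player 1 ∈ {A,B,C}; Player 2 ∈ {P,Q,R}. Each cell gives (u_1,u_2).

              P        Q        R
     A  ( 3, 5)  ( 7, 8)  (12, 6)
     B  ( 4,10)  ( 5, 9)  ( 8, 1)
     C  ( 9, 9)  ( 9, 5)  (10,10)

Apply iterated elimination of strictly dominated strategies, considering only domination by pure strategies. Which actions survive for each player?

Survivors P1:{A,C} P2:{Q,R}

P1 drop B (C beats it: P:9>4 Q:9>5 R:10>8)
P2 drop P (R beats it: A:6>5 C:10>9)
P1→{A,C} P2→{Q,R}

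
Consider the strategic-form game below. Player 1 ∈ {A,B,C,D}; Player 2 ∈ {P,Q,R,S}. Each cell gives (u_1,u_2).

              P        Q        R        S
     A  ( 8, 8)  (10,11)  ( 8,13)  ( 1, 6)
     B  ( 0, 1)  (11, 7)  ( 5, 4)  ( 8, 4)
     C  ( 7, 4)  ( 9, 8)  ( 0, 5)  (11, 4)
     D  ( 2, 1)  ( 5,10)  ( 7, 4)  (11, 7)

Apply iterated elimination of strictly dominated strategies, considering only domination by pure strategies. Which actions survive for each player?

Survivors P1:{A,B} P2:{Q,R}

P2 drop P (Q beats it: A:11>8 B:7>1 C:8>4 D:10>1)
P2 drop S (Q beats it: A:11>6 B:7>4 C:8>4 D:10>7)
P1 drop C (A beats it: Q:10>9 R:8>0)
P1 drop D (A beats it: Q:10>5 R:8>7)
P1→{A,B} P2→{Q,R}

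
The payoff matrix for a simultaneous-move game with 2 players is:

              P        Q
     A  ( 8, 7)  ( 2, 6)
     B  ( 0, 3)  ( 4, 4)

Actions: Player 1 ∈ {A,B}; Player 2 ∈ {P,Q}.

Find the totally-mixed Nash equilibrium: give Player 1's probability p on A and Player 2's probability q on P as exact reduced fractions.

P1 indiff ⇒ q·8+(1-q)·2 = q·0+(1-q)·4 ⇒ q(8) = (1-q)(2) ⇒ q = 1/5
P2 indiff ⇒ p·7+(1-p)·3 = p·6+(1-p)·4 ⇒ p(1) = (1-p)(1) ⇒ p = 1/2

p=1/2, q=1/5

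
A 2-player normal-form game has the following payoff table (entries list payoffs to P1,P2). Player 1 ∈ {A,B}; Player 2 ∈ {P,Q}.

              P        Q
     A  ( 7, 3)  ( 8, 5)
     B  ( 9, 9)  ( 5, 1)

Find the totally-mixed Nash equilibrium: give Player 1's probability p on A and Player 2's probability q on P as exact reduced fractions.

p=4/5, q=3/5

P1 indiff ⇒ q·7+(1-q)·8 = q·9+(1-q)·5 ⇒ q(-2) = (1-q)(-3) ⇒ q = 3/5
P2 indiff ⇒ p·3+(1-p)·9 = p·5+(1-p)·1 ⇒ p(-2) = (1-p)(-8) ⇒ p = 4/5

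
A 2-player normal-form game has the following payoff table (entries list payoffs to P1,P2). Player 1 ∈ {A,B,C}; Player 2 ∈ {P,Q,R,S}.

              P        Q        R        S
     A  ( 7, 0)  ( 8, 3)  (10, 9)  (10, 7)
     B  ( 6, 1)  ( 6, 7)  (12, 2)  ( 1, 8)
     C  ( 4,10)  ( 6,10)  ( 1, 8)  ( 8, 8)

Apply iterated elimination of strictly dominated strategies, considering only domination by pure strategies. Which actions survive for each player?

P1 drop C (A beats it: P:7>4 Q:8>6 R:10>1 S:10>8)
P2 drop P (Q beats it: A:3>0 B:7>1)
P2 drop Q (S beats it: A:7>3 B:8>7)
P1→{A,B} P2→{R,S}

Remaining: P1:{A,B} P2:{R,S}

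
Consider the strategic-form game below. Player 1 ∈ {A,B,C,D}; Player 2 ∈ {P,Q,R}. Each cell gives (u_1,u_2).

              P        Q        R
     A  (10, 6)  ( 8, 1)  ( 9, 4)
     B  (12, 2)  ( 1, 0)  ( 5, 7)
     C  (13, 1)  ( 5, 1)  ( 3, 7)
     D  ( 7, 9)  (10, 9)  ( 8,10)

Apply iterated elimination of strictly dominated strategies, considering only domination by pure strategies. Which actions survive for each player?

P2 drop Q (R beats it: A:4>1 B:7>0 C:7>1 D:10>9)
P1 drop D (A beats it: P:10>7 R:9>8)
P1→{A,B,C} P2→{P,R}

IESDS → P1:{A,B,C} P2:{P,R}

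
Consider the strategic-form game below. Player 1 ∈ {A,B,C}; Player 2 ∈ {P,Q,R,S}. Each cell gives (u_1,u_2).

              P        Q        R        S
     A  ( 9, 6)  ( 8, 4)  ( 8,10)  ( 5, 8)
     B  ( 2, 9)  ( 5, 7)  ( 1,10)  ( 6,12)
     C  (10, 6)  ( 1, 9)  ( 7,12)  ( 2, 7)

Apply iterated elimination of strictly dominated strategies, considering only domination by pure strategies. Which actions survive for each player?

P2 drop P (R beats it: A:10>6 B:10>9 C:12>6)
P1 drop C (A beats it: Q:8>1 R:8>7 S:5>2)
P2 drop Q (R beats it: A:10>4 B:10>7)
P1→{A,B} P2→{R,S}

Survivors P1:{A,B} P2:{R,S}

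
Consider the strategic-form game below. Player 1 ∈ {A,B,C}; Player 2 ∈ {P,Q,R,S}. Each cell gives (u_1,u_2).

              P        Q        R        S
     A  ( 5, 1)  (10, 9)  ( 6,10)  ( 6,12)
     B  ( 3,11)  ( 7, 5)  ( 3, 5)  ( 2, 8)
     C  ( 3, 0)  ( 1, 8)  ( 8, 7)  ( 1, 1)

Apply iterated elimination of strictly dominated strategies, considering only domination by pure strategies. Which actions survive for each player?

P1 drop B (A beats it: P:5>3 Q:10>7 R:6>3 S:6>2)
P2 drop P (Q beats it: A:9>1 C:8>0)
P1→{A,C} P2→{Q,R,S}

Remaining: P1:{A,C} P2:{Q,R,S}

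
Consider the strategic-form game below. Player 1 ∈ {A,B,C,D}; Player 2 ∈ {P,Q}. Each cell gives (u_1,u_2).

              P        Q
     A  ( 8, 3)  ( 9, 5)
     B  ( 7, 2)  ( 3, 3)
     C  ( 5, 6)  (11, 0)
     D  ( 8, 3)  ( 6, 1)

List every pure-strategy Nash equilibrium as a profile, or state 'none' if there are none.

(A,P): not NE [P2→Q gives 5>3]
(A,Q): not NE [P1→C gives 11>9]
(B,P): not NE [P1→D gives 8>7; P2→Q gives 3>2]
(B,Q): not NE [P1→C gives 11>3]
(C,P): not NE [P1→D gives 8>5]
(C,Q): not NE [P2→P gives 6>0]
(D,P): NE
(D,Q): not NE [P1→C gives 11>6; P2→P gives 3>1]

Nash profiles: (D,P)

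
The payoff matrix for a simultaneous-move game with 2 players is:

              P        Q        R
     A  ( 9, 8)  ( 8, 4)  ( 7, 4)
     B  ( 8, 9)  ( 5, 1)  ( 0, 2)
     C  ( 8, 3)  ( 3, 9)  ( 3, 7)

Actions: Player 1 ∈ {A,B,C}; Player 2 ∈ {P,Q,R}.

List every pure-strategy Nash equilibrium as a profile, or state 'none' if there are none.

Nash profiles: (A,P)

(A,P): NE
(A,Q): not NE [P2→P gives 8>4]
(A,R): not NE [P2→P gives 8>4]
(B,P): not NE [P1→A gives 9>8]
(B,Q): not NE [P1→A gives 8>5; P2→P gives 9>1]
(B,R): not NE [P1→A gives 7>0; P2→P gives 9>2]
(C,P): not NE [P1→A gives 9>8; P2→Q gives 9>3]
(C,Q): not NE [P1→A gives 8>3]
(C,R): not NE [P1→A gives 7>3; P2→Q gives 9>7]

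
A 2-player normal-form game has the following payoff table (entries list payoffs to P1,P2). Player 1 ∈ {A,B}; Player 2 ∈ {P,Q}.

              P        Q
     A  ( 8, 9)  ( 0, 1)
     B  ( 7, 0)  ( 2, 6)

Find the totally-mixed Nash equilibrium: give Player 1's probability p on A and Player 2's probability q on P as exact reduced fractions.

(p,q) = (3/7, 2/3)

P1 indiff ⇒ q·8+(1-q)·0 = q·7+(1-q)·2 ⇒ q(1) = (1-q)(2) ⇒ q = 2/3
P2 indiff ⇒ p·9+(1-p)·0 = p·1+(1-p)·6 ⇒ p(8) = (1-p)(6) ⇒ p = 3/7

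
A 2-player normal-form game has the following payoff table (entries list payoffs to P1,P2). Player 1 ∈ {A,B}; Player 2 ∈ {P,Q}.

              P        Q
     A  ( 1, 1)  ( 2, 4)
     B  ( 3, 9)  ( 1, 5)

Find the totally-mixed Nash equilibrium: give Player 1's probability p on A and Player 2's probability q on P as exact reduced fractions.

(p,q) = (4/7, 1/3)

P1 indiff ⇒ q·1+(1-q)·2 = q·3+(1-q)·1 ⇒ q(-2) = (1-q)(-1) ⇒ q = 1/3
P2 indiff ⇒ p·1+(1-p)·9 = p·4+(1-p)·5 ⇒ p(-3) = (1-p)(-4) ⇒ p = 4/7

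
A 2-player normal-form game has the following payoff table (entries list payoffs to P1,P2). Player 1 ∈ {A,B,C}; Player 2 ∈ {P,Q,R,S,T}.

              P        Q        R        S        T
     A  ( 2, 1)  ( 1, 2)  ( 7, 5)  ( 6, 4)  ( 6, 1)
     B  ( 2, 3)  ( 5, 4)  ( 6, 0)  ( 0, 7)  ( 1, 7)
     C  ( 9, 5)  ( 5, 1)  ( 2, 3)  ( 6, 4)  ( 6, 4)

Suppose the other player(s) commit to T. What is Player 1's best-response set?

u_1(A vs T) = 6
u_1(B vs T) = 1
u_1(C vs T) = 6
max payoff 6 at {A,C}

P1 best: {A,C}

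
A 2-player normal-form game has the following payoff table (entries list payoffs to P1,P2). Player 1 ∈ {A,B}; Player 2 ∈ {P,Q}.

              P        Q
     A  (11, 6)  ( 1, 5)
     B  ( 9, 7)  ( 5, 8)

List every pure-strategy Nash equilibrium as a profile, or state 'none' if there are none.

(A,P): NE
(A,Q): not NE [P1→B gives 5>1; P2→P gives 6>5]
(B,P): not NE [P1→A gives 11>9; P2→Q gives 8>7]
(B,Q): NE

NE set: (A,P), (B,Q)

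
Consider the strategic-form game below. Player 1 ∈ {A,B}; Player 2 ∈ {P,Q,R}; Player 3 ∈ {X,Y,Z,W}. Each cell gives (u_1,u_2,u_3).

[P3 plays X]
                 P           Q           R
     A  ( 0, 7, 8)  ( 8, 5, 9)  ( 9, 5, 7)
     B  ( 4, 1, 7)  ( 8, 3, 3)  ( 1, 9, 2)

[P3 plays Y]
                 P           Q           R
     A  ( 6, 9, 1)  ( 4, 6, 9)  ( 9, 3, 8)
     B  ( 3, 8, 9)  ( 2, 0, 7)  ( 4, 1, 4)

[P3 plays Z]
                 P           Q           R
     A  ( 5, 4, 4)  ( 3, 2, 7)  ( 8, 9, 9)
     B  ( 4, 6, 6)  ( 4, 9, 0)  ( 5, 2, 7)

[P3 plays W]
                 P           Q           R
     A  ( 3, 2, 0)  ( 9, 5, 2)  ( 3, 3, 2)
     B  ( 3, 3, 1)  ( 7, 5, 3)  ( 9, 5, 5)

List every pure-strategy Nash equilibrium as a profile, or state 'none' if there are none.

(A,P,X): not NE [P1→B gives 4>0]
(A,P,Y): not NE [P3→X gives 8>1]
(A,P,Z): not NE [P2→R gives 9>4; P3→X gives 8>4]
(A,P,W): not NE [P2→Q gives 5>2; P3→X gives 8>0]
(A,Q,X): not NE [P2→P gives 7>5]
(A,Q,Y): not NE [P2→P gives 9>6]
(A,Q,Z): not NE [P1→B gives 4>3; P2→R gives 9>2; P3→Y gives 9>7]
(A,Q,W): not NE [P3→Y gives 9>2]
(A,R,X): not NE [P2→P gives 7>5; P3→Z gives 9>7]
(A,R,Y): not NE [P2→P gives 9>3; P3→Z gives 9>8]
(A,R,Z): NE
(A,R,W): not NE [P1→B gives 9>3; P2→Q gives 5>3; P3→Z gives 9>2]
(B,P,X): not NE [P2→R gives 9>1; P3→Y gives 9>7]
(B,P,Y): not NE [P1→A gives 6>3]
(B,P,Z): not NE [P1→A gives 5>4; P2→Q gives 9>6; P3→Y gives 9>6]
(B,P,W): not NE [P2→R gives 5>3; P3→Y gives 9>1]
(B,Q,X): not NE [P2→R gives 9>3; P3→Y gives 7>3]
(B,Q,Y): not NE [P1→A gives 4>2; P2→P gives 8>0]
(B,Q,Z): not NE [P3→Y gives 7>0]
(B,Q,W): not NE [P1→A gives 9>7; P3→Y gives 7>3]
(B,R,X): not NE [P1→A gives 9>1; P3→Z gives 7>2]
(B,R,Y): not NE [P1→A gives 9>4; P2→P gives 8>1; P3→Z gives 7>4]
(B,R,Z): not NE [P1→A gives 8>5; P2→Q gives 9>2]
(B,R,W): not NE [P3→Z gives 7>5]

NE set: (A,R,Z)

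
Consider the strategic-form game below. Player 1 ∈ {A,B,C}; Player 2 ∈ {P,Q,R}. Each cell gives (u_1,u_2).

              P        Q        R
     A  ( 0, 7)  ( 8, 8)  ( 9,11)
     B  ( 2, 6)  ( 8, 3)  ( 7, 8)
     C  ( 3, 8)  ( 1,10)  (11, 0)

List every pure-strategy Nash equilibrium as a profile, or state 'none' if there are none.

PSNE: ∅

(A,P): not NE [P1→C gives 3>0; P2→R gives 11>7]
(A,Q): not NE [P2→R gives 11>8]
(A,R): not NE [P1→C gives 11>9]
(B,P): not NE [P1→C gives 3>2; P2→R gives 8>6]
(B,Q): not NE [P2→R gives 8>3]
(B,R): not NE [P1→C gives 11>7]
(C,P): not NE [P2→Q gives 10>8]
(C,Q): not NE [P1→B gives 8>1]
(C,R): not NE [P2→Q gives 10>0]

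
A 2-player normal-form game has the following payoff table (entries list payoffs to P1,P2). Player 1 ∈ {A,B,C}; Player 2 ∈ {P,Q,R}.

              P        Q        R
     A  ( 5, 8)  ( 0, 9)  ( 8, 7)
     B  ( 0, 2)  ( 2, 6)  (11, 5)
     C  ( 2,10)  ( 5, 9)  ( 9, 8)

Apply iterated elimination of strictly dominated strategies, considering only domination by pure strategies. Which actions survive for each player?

P2 drop R (Q beats it: A:9>7 B:6>5 C:9>8)
P1 drop B (C beats it: P:2>0 Q:5>2)
P1→{A,C} P2→{P,Q}

IESDS → P1:{A,C} P2:{P,Q}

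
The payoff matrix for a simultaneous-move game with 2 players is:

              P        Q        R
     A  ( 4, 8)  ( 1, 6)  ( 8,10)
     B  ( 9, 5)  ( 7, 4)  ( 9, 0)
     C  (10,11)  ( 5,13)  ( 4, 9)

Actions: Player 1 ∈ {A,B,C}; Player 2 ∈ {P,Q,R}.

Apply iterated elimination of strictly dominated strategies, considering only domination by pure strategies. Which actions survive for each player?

Survivors P1:{B,C} P2:{P,Q}

P1 drop A (B beats it: P:9>4 Q:7>1 R:9>8)
P2 drop R (P beats it: B:5>0 C:11>9)
P1→{B,C} P2→{P,Q}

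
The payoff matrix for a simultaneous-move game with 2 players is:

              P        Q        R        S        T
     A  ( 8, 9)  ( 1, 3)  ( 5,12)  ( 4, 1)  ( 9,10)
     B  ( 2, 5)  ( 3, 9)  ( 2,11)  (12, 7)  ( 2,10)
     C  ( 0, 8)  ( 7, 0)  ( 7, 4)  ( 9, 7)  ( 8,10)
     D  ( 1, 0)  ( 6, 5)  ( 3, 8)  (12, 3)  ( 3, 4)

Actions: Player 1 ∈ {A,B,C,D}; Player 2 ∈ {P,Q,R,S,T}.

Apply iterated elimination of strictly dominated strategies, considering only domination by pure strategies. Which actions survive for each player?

P2 drop P (T beats it: A:10>9 B:10>5 C:10>8 D:4>0)
P2 drop Q (R beats it: A:12>3 B:11>9 C:4>0 D:8>5)
P2 drop S (T beats it: A:10>1 B:10>7 C:10>7 D:4>3)
P1 drop B (A beats it: R:5>2 T:9>2)
P1 drop D (A beats it: R:5>3 T:9>3)
P1→{A,C} P2→{R,T}

Remaining: P1:{A,C} P2:{R,T}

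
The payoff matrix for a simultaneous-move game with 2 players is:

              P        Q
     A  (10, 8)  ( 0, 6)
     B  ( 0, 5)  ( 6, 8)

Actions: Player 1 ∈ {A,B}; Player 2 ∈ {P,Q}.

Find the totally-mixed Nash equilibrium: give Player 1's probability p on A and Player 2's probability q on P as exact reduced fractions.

P1 indiff ⇒ q·10+(1-q)·0 = q·0+(1-q)·6 ⇒ q(10) = (1-q)(6) ⇒ q = 3/8
P2 indiff ⇒ p·8+(1-p)·5 = p·6+(1-p)·8 ⇒ p(2) = (1-p)(3) ⇒ p = 3/5

(p,q) = (3/5, 3/8)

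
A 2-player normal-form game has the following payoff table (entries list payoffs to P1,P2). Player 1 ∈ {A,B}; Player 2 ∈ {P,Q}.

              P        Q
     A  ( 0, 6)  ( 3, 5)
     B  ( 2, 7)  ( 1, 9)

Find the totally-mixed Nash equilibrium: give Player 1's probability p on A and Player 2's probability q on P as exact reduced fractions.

p=2/3, q=1/2

P1 indiff ⇒ q·0+(1-q)·3 = q·2+(1-q)·1 ⇒ q(-2) = (1-q)(-2) ⇒ q = 1/2
P2 indiff ⇒ p·6+(1-p)·7 = p·5+(1-p)·9 ⇒ p(1) = (1-p)(2) ⇒ p = 2/3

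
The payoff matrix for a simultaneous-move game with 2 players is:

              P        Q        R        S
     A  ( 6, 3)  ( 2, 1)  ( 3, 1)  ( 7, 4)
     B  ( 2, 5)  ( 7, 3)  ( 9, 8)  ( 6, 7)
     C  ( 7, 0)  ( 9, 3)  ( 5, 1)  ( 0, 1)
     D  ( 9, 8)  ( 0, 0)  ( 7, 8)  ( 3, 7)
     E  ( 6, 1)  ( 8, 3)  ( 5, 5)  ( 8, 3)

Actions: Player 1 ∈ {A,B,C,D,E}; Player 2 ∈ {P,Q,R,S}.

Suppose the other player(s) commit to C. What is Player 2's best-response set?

argmax u_2 = {Q}

u_2(P vs C) = 0
u_2(Q vs C) = 3
u_2(R vs C) = 1
u_2(S vs C) = 1
max payoff 3 at {Q}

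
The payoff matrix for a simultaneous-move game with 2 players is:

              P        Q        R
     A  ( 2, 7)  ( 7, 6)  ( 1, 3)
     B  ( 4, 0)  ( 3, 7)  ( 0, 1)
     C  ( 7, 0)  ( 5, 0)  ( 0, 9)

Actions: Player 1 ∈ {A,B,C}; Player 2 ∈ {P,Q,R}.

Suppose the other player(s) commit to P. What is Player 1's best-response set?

u_1(A vs P) = 2
u_1(B vs P) = 4
u_1(C vs P) = 7
max payoff 7 at {C}

argmax u_1 = {C}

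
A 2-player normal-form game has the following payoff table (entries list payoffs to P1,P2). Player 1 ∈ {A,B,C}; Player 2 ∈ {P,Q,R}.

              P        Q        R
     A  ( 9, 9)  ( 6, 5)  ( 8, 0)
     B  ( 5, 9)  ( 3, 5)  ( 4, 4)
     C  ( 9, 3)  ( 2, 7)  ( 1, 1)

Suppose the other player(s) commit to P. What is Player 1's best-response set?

argmax u_1 = {A,C}

u_1(A vs P) = 9
u_1(B vs P) = 5
u_1(C vs P) = 9
max payoff 9 at {A,C}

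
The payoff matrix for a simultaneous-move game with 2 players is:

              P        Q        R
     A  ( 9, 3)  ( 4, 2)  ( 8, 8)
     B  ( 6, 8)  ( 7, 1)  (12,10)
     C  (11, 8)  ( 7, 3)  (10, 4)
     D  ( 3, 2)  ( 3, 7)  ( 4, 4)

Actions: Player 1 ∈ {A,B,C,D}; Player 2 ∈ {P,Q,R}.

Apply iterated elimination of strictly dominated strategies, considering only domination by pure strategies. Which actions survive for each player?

IESDS → P1:{B,C} P2:{P,R}

P1 drop A (C beats it: P:11>9 Q:7>4 R:10>8)
P1 drop D (B beats it: P:6>3 Q:7>3 R:12>4)
P2 drop Q (P beats it: B:8>1 C:8>3)
P1→{B,C} P2→{P,R}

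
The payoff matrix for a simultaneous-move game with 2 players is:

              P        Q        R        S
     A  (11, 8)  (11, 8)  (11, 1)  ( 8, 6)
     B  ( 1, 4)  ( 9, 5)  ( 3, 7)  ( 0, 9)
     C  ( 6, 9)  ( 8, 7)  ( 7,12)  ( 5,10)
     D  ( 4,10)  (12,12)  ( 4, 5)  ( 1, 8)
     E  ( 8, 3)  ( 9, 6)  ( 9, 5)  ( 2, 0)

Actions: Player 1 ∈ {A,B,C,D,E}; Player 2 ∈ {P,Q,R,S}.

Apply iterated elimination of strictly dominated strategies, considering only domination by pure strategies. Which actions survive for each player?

Remaining: P1:{A,D} P2:{P,Q}

P1 drop B (A beats it: P:11>1 Q:11>9 R:11>3 S:8>0)
P1 drop C (A beats it: P:11>6 Q:11>8 R:11>7 S:8>5)
P1 drop E (A beats it: P:11>8 Q:11>9 R:11>9 S:8>2)
P2 drop R (P beats it: A:8>1 D:10>5)
P2 drop S (P beats it: A:8>6 D:10>8)
P1→{A,D} P2→{P,Q}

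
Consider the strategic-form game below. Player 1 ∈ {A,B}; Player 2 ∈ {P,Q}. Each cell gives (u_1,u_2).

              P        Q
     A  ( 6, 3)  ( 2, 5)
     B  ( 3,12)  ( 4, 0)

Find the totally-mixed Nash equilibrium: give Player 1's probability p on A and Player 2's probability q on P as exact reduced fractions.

P1 indiff ⇒ q·6+(1-q)·2 = q·3+(1-q)·4 ⇒ q(3) = (1-q)(2) ⇒ q = 2/5
P2 indiff ⇒ p·3+(1-p)·12 = p·5+(1-p)·0 ⇒ p(-2) = (1-p)(-12) ⇒ p = 6/7

(p,q) = (6/7, 2/5)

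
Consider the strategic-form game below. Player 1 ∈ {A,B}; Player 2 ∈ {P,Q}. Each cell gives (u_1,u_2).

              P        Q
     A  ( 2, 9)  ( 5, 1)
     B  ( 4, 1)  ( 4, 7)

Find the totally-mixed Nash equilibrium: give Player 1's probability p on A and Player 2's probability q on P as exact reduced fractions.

P1 mixes 3/7 on A; P2 mixes 1/3 on P

P1 indiff ⇒ q·2+(1-q)·5 = q·4+(1-q)·4 ⇒ q(-2) = (1-q)(-1) ⇒ q = 1/3
P2 indiff ⇒ p·9+(1-p)·1 = p·1+(1-p)·7 ⇒ p(8) = (1-p)(6) ⇒ p = 3/7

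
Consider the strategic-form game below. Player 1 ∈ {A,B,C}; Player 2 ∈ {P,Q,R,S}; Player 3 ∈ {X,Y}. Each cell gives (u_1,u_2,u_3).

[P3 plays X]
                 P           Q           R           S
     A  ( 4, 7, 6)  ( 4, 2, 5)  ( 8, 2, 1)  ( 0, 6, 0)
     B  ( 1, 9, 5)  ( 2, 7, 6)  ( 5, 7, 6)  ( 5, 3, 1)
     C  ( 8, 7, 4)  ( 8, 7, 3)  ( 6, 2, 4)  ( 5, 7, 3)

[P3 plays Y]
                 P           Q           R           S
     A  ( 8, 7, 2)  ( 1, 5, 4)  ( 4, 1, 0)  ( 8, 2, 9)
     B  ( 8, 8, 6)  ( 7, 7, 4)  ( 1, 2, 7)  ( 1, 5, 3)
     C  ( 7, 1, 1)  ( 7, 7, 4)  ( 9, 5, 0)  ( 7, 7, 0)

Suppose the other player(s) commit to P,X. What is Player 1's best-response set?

BR_1 = {C}

u_1(A vs P,X) = 4
u_1(B vs P,X) = 1
u_1(C vs P,X) = 8
max payoff 8 at {C}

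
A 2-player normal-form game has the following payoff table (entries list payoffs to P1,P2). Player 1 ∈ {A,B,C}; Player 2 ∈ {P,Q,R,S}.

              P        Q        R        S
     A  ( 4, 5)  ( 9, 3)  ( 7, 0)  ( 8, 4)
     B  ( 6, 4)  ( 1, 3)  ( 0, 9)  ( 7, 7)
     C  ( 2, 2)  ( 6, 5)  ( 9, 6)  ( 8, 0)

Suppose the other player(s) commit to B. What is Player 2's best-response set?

BR_2 = {R}

u_2(P vs B) = 4
u_2(Q vs B) = 3
u_2(R vs B) = 9
u_2(S vs B) = 7
max payoff 9 at {R}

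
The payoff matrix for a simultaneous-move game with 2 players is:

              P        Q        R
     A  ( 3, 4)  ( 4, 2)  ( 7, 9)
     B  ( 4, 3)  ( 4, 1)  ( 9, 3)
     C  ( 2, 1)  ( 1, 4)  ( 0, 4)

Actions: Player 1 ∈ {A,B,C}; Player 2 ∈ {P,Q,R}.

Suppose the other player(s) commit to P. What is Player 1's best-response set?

P1 best: {B}

u_1(A vs P) = 3
u_1(B vs P) = 4
u_1(C vs P) = 2
max payoff 4 at {B}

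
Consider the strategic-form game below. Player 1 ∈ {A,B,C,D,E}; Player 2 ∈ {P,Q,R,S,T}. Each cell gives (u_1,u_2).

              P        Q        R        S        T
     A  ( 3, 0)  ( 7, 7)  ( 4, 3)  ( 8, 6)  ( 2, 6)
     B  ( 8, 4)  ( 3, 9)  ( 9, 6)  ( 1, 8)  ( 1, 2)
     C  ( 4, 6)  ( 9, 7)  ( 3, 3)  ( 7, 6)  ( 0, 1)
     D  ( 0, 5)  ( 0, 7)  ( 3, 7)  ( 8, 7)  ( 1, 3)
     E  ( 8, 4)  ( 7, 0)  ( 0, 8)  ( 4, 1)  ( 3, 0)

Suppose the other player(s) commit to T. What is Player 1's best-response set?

u_1(A vs T) = 2
u_1(B vs T) = 1
u_1(C vs T) = 0
u_1(D vs T) = 1
u_1(E vs T) = 3
max payoff 3 at {E}

P1 best: {E}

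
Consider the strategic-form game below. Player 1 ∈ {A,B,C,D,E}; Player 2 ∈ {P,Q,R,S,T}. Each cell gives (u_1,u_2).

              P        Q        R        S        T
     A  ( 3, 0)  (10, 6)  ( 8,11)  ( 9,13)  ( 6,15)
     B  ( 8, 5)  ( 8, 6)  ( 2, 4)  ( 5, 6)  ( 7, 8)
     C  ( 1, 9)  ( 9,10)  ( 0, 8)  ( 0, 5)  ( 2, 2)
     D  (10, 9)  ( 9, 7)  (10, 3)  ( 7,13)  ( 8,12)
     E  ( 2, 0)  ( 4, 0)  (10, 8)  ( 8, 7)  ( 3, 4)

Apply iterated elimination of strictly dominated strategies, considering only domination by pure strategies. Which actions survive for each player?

P1 drop B (D beats it: P:10>8 Q:9>8 R:10>2 S:7>5 T:8>7)
P1 drop C (A beats it: P:3>1 Q:10>9 R:8>0 S:9>0 T:6>2)
P2 drop P (S beats it: A:13>0 D:13>9 E:7>0)
P2 drop Q (S beats it: A:13>6 D:13>7 E:7>0)
P1→{A,D,E} P2→{R,S,T}

IESDS → P1:{A,D,E} P2:{R,S,T}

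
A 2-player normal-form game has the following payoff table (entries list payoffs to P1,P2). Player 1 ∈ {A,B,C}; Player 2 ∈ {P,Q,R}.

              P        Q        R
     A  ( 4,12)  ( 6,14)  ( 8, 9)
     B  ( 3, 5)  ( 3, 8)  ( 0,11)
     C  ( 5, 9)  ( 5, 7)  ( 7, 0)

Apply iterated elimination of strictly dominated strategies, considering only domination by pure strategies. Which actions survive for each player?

P1 drop B (A beats it: P:4>3 Q:6>3 R:8>0)
P2 drop R (P beats it: A:12>9 C:9>0)
P1→{A,C} P2→{P,Q}

Remaining: P1:{A,C} P2:{P,Q}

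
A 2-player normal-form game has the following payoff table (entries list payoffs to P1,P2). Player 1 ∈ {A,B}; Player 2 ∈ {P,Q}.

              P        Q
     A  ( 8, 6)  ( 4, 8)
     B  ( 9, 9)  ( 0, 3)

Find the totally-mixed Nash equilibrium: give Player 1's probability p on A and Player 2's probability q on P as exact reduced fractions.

P1 indiff ⇒ q·8+(1-q)·4 = q·9+(1-q)·0 ⇒ q(-1) = (1-q)(-4) ⇒ q = 4/5
P2 indiff ⇒ p·6+(1-p)·9 = p·8+(1-p)·3 ⇒ p(-2) = (1-p)(-6) ⇒ p = 3/4

P1 mixes 3/4 on A; P2 mixes 4/5 on P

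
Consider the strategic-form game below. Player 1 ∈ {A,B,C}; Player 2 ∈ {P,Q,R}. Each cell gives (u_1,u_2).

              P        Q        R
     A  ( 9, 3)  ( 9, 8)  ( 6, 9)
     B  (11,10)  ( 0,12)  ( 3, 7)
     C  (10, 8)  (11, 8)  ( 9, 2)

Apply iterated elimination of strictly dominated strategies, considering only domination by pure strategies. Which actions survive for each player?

Remaining: P1:{B,C} P2:{P,Q}

P1 drop A (C beats it: P:10>9 Q:11>9 R:9>6)
P2 drop R (P beats it: B:10>7 C:8>2)
P1→{B,C} P2→{P,Q}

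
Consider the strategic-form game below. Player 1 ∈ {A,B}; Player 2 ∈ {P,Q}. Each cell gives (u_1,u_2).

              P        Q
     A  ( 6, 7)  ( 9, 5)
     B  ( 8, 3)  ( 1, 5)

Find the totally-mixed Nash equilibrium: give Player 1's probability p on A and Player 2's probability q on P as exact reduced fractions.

(p,q) = (1/2, 4/5)

P1 indiff ⇒ q·6+(1-q)·9 = q·8+(1-q)·1 ⇒ q(-2) = (1-q)(-8) ⇒ q = 4/5
P2 indiff ⇒ p·7+(1-p)·3 = p·5+(1-p)·5 ⇒ p(2) = (1-p)(2) ⇒ p = 1/2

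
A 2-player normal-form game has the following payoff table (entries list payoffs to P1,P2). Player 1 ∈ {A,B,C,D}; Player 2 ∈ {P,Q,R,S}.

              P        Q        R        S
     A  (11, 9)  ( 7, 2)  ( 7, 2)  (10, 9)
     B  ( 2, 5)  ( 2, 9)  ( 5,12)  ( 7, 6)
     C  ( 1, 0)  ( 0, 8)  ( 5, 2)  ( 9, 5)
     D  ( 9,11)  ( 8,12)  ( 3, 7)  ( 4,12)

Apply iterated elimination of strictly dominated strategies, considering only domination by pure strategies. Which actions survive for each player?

IESDS → P1:{A,D} P2:{P,Q,S}

P1 drop B (A beats it: P:11>2 Q:7>2 R:7>5 S:10>7)
P1 drop C (A beats it: P:11>1 Q:7>0 R:7>5 S:10>9)
P2 drop R (P beats it: A:9>2 D:11>7)
P1→{A,D} P2→{P,Q,S}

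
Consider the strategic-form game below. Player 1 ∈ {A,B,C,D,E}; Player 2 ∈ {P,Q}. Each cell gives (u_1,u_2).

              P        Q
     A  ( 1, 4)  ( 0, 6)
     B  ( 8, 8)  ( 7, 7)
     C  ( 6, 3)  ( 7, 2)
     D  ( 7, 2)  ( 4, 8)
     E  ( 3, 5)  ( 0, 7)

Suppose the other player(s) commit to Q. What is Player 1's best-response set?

BR_1 = {B,C}

u_1(A vs Q) = 0
u_1(B vs Q) = 7
u_1(C vs Q) = 7
u_1(D vs Q) = 4
u_1(E vs Q) = 0
max payoff 7 at {B,C}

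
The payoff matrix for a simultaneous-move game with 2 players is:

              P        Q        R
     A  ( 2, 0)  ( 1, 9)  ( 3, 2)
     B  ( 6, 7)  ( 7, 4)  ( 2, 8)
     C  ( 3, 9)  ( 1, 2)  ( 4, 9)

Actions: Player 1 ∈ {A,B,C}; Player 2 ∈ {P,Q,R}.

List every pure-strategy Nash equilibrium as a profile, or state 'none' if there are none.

(A,P): not NE [P1→B gives 6>2; P2→Q gives 9>0]
(A,Q): not NE [P1→B gives 7>1]
(A,R): not NE [P1→C gives 4>3; P2→Q gives 9>2]
(B,P): not NE [P2→R gives 8>7]
(B,Q): not NE [P2→R gives 8>4]
(B,R): not NE [P1→C gives 4>2]
(C,P): not NE [P1→B gives 6>3]
(C,Q): not NE [P1→B gives 7>1; P2→R gives 9>2]
(C,R): NE

NE set: (C,R)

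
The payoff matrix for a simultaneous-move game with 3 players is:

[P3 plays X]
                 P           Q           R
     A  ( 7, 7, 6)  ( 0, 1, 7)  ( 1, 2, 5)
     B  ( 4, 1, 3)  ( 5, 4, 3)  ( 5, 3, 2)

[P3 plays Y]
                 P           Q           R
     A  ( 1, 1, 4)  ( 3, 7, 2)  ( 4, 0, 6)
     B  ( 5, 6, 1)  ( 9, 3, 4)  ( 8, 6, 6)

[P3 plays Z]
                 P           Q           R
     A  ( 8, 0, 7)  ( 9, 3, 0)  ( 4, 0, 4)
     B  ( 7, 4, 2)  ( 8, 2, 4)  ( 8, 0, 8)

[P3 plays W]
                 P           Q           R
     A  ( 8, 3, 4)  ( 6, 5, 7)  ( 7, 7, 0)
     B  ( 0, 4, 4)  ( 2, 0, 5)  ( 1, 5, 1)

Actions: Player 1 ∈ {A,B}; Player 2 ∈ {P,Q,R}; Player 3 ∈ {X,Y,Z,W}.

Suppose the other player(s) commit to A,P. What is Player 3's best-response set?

argmax u_3 = {Z}

u_3(X vs A,P) = 6
u_3(Y vs A,P) = 4
u_3(Z vs A,P) = 7
u_3(W vs A,P) = 4
max payoff 7 at {Z}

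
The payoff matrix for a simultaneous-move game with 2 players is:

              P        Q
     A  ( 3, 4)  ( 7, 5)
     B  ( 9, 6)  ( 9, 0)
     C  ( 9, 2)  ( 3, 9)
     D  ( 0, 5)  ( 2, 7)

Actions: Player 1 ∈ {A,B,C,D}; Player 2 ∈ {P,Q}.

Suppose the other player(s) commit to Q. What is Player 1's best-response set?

P1 best: {B}

u_1(A vs Q) = 7
u_1(B vs Q) = 9
u_1(C vs Q) = 3
u_1(D vs Q) = 2
max payoff 9 at {B}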